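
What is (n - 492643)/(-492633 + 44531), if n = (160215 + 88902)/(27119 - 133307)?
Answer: 17437674667/15861018392 ≈ 1.0994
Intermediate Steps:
n = -83039/35396 (n = 249117/(-106188) = 249117*(-1/106188) = -83039/35396 ≈ -2.3460)
(n - 492643)/(-492633 + 44531) = (-83039/35396 - 492643)/(-492633 + 44531) = -17437674667/35396/(-448102) = -17437674667/35396*(-1/448102) = 17437674667/15861018392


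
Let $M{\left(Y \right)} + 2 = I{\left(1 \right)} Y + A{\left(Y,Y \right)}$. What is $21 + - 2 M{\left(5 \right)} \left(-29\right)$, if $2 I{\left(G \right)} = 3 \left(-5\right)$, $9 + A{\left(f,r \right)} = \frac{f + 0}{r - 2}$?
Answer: $- \frac{8086}{3} \approx -2695.3$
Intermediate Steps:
$A{\left(f,r \right)} = -9 + \frac{f}{-2 + r}$ ($A{\left(f,r \right)} = -9 + \frac{f + 0}{r - 2} = -9 + \frac{f}{-2 + r}$)
$I{\left(G \right)} = - \frac{15}{2}$ ($I{\left(G \right)} = \frac{3 \left(-5\right)}{2} = \frac{1}{2} \left(-15\right) = - \frac{15}{2}$)
$M{\left(Y \right)} = -2 - \frac{15 Y}{2} + \frac{18 - 8 Y}{-2 + Y}$ ($M{\left(Y \right)} = -2 - \left(\frac{15 Y}{2} - \frac{18 + Y - 9 Y}{-2 + Y}\right) = -2 - \left(\frac{15 Y}{2} - \frac{18 - 8 Y}{-2 + Y}\right) = -2 - \frac{15 Y}{2} + \frac{18 - 8 Y}{-2 + Y}$)
$21 + - 2 M{\left(5 \right)} \left(-29\right) = 21 + - 2 \frac{44 - 15 \cdot 5^{2} + 10 \cdot 5}{2 \left(-2 + 5\right)} \left(-29\right) = 21 + - 2 \frac{44 - 375 + 50}{2 \cdot 3} \left(-29\right) = 21 + - 2 \cdot \frac{1}{2} \cdot \frac{1}{3} \left(44 - 375 + 50\right) \left(-29\right) = 21 + - 2 \cdot \frac{1}{2} \cdot \frac{1}{3} \left(-281\right) \left(-29\right) = 21 + \left(-2\right) \left(- \frac{281}{6}\right) \left(-29\right) = 21 + \frac{281}{3} \left(-29\right) = 21 - \frac{8149}{3} = - \frac{8086}{3}$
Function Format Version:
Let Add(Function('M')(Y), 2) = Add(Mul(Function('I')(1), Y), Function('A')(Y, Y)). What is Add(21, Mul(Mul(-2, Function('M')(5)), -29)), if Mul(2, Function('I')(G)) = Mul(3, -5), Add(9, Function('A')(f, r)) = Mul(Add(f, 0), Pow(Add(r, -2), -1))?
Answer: Rational(-8086, 3) ≈ -2695.3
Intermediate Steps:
Function('A')(f, r) = Add(-9, Mul(f, Pow(Add(-2, r), -1))) (Function('A')(f, r) = Add(-9, Mul(Add(f, 0), Pow(Add(r, -2), -1))) = Add(-9, Mul(f, Pow(Add(-2, r), -1))))
Function('I')(G) = Rational(-15, 2) (Function('I')(G) = Mul(Rational(1, 2), Mul(3, -5)) = Mul(Rational(1, 2), -15) = Rational(-15, 2))
Function('M')(Y) = Add(-2, Mul(Rational(-15, 2), Y), Mul(Pow(Add(-2, Y), -1), Add(18, Mul(-8, Y)))) (Function('M')(Y) = Add(-2, Add(Mul(Rational(-15, 2), Y), Mul(Pow(Add(-2, Y), -1), Add(18, Y, Mul(-9, Y))))) = Add(-2, Add(Mul(Rational(-15, 2), Y), Mul(Pow(Add(-2, Y), -1), Add(18, Mul(-8, Y))))) = Add(-2, Mul(Rational(-15, 2), Y), Mul(Pow(Add(-2, Y), -1), Add(18, Mul(-8, Y)))))
Add(21, Mul(Mul(-2, Function('M')(5)), -29)) = Add(21, Mul(Mul(-2, Mul(Rational(1, 2), Pow(Add(-2, 5), -1), Add(44, Mul(-15, Pow(5, 2)), Mul(10, 5)))), -29)) = Add(21, Mul(Mul(-2, Mul(Rational(1, 2), Pow(3, -1), Add(44, Mul(-15, 25), 50))), -29)) = Add(21, Mul(Mul(-2, Mul(Rational(1, 2), Rational(1, 3), Add(44, -375, 50))), -29)) = Add(21, Mul(Mul(-2, Mul(Rational(1, 2), Rational(1, 3), -281)), -29)) = Add(21, Mul(Mul(-2, Rational(-281, 6)), -29)) = Add(21, Mul(Rational(281, 3), -29)) = Add(21, Rational(-8149, 3)) = Rational(-8086, 3)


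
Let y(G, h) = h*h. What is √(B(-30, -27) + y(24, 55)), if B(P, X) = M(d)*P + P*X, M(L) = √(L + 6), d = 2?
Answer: √(3835 - 60*√2) ≈ 61.238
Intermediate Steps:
M(L) = √(6 + L)
y(G, h) = h²
B(P, X) = P*X + 2*P*√2 (B(P, X) = √(6 + 2)*P + P*X = √8*P + P*X = (2*√2)*P + P*X = 2*P*√2 + P*X = P*X + 2*P*√2)
√(B(-30, -27) + y(24, 55)) = √(-30*(-27 + 2*√2) + 55²) = √((810 - 60*√2) + 3025) = √(3835 - 60*√2)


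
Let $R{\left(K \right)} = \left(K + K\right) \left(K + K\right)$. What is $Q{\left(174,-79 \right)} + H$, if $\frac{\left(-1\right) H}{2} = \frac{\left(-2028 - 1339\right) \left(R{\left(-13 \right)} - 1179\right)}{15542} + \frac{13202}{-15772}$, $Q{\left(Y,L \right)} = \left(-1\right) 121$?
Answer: $- \frac{10334139785}{30641053} \approx -337.26$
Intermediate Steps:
$R{\left(K \right)} = 4 K^{2}$ ($R{\left(K \right)} = 2 K 2 K = 4 K^{2}$)
$Q{\left(Y,L \right)} = -121$
$H = - \frac{6626572372}{30641053}$ ($H = - 2 \left(\frac{\left(-2028 - 1339\right) \left(4 \left(-13\right)^{2} - 1179\right)}{15542} + \frac{13202}{-15772}\right) = - 2 \left(- 3367 \left(4 \cdot 169 - 1179\right) \frac{1}{15542} + 13202 \left(- \frac{1}{15772}\right)\right) = - 2 \left(- 3367 \left(676 - 1179\right) \frac{1}{15542} - \frac{6601}{7886}\right) = - 2 \left(\left(-3367\right) \left(-503\right) \frac{1}{15542} - \frac{6601}{7886}\right) = - 2 \left(1693601 \cdot \frac{1}{15542} - \frac{6601}{7886}\right) = - 2 \left(\frac{1693601}{15542} - \frac{6601}{7886}\right) = \left(-2\right) \frac{3313286186}{30641053} = - \frac{6626572372}{30641053} \approx -216.26$)
$Q{\left(174,-79 \right)} + H = -121 - \frac{6626572372}{30641053} = - \frac{10334139785}{30641053}$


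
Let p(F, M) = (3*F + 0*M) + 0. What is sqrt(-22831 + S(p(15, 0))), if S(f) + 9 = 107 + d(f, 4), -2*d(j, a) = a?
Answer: I*sqrt(22735) ≈ 150.78*I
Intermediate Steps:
d(j, a) = -a/2
p(F, M) = 3*F (p(F, M) = (3*F + 0) + 0 = 3*F + 0 = 3*F)
S(f) = 96 (S(f) = -9 + (107 - 1/2*4) = -9 + (107 - 2) = -9 + 105 = 96)
sqrt(-22831 + S(p(15, 0))) = sqrt(-22831 + 96) = sqrt(-22735) = I*sqrt(22735)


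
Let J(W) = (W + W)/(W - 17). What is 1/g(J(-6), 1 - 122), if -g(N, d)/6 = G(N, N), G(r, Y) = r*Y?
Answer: -529/864 ≈ -0.61227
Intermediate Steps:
G(r, Y) = Y*r
J(W) = 2*W/(-17 + W) (J(W) = (2*W)/(-17 + W) = 2*W/(-17 + W))
g(N, d) = -6*N² (g(N, d) = -6*N*N = -6*N²)
1/g(J(-6), 1 - 122) = 1/(-6*144/(-17 - 6)²) = 1/(-6*(2*(-6)/(-23))²) = 1/(-6*(2*(-6)*(-1/23))²) = 1/(-6*(12/23)²) = 1/(-6*144/529) = 1/(-864/529) = -529/864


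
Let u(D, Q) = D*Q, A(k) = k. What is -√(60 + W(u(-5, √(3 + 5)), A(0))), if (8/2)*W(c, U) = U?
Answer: -2*√15 ≈ -7.7460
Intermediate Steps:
W(c, U) = U/4
-√(60 + W(u(-5, √(3 + 5)), A(0))) = -√(60 + (¼)*0) = -√(60 + 0) = -√60 = -2*√15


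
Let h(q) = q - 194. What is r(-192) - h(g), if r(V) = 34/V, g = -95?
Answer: 27727/96 ≈ 288.82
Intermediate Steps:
h(q) = -194 + q
r(-192) - h(g) = 34/(-192) - (-194 - 95) = 34*(-1/192) - 1*(-289) = -17/96 + 289 = 27727/96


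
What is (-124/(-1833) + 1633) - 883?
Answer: 1374874/1833 ≈ 750.07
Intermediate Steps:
(-124/(-1833) + 1633) - 883 = (-124*(-1)/1833 + 1633) - 883 = (-1*(-124/1833) + 1633) - 883 = (124/1833 + 1633) - 883 = 2993413/1833 - 883 = 1374874/1833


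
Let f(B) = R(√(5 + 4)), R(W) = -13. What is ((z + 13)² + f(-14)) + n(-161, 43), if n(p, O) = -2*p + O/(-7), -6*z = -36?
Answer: 4647/7 ≈ 663.86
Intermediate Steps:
z = 6 (z = -⅙*(-36) = 6)
f(B) = -13
n(p, O) = -2*p - O/7
((z + 13)² + f(-14)) + n(-161, 43) = ((6 + 13)² - 13) + (-2*(-161) - ⅐*43) = (19² - 13) + (322 - 43/7) = (361 - 13) + 2211/7 = 348 + 2211/7 = 4647/7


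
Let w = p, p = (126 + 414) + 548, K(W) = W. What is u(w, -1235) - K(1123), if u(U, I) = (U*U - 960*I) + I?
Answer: 2366986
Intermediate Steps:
p = 1088 (p = 540 + 548 = 1088)
w = 1088
u(U, I) = U² - 959*I (u(U, I) = (U² - 960*I) + I = U² - 959*I)
u(w, -1235) - K(1123) = (1088² - 959*(-1235)) - 1*1123 = (1183744 + 1184365) - 1123 = 2368109 - 1123 = 2366986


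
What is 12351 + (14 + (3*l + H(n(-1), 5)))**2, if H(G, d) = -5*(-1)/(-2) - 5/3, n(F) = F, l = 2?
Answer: 453661/36 ≈ 12602.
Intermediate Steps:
H(G, d) = -25/6 (H(G, d) = 5*(-1/2) - 5*1/3 = -5/2 - 5/3 = -25/6)
12351 + (14 + (3*l + H(n(-1), 5)))**2 = 12351 + (14 + (3*2 - 25/6))**2 = 12351 + (14 + (6 - 25/6))**2 = 12351 + (14 + 11/6)**2 = 12351 + (95/6)**2 = 12351 + 9025/36 = 453661/36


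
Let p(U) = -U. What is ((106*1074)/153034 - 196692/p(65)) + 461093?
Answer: 2308348431959/4973605 ≈ 4.6412e+5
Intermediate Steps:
((106*1074)/153034 - 196692/p(65)) + 461093 = ((106*1074)/153034 - 196692/((-1*65))) + 461093 = (113844*(1/153034) - 196692/(-65)) + 461093 = (56922/76517 - 196692*(-1/65)) + 461093 = (56922/76517 + 196692/65) + 461093 = 15053981694/4973605 + 461093 = 2308348431959/4973605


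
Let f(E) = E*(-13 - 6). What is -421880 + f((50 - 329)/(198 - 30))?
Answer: -23623513/56 ≈ -4.2185e+5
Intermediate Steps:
f(E) = -19*E (f(E) = E*(-19) = -19*E)
-421880 + f((50 - 329)/(198 - 30)) = -421880 - 19*(50 - 329)/(198 - 30) = -421880 - (-5301)/168 = -421880 - 19*(-93/56) = -421880 + 1767/56 = -23623513/56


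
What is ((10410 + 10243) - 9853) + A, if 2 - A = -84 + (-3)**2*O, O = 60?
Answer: 10346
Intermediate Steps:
A = -454 (A = 2 - (-84 + (-3)**2*60) = 2 - (-84 + 9*60) = 2 - (-84 + 540) = 2 - 1*456 = 2 - 456 = -454)
((10410 + 10243) - 9853) + A = ((10410 + 10243) - 9853) - 454 = (20653 - 9853) - 454 = 10800 - 454 = 10346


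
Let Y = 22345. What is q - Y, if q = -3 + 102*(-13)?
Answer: -23674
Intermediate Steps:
q = -1329 (q = -3 - 1326 = -1329)
q - Y = -1329 - 1*22345 = -1329 - 22345 = -23674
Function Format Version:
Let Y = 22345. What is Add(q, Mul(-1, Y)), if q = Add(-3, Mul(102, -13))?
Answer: -23674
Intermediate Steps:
q = -1329 (q = Add(-3, -1326) = -1329)
Add(q, Mul(-1, Y)) = Add(-1329, Mul(-1, 22345)) = Add(-1329, -22345) = -23674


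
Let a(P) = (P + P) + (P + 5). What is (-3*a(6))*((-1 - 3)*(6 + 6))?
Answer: 3312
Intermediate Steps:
a(P) = 5 + 3*P (a(P) = 2*P + (5 + P) = 5 + 3*P)
(-3*a(6))*((-1 - 3)*(6 + 6)) = (-3*(5 + 3*6))*((-1 - 3)*(6 + 6)) = (-3*(5 + 18))*(-4*12) = -3*23*(-48) = -69*(-48) = 3312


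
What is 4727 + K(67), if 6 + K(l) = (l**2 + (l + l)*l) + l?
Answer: 18255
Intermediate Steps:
K(l) = -6 + l + 3*l**2 (K(l) = -6 + ((l**2 + (l + l)*l) + l) = -6 + ((l**2 + (2*l)*l) + l) = -6 + ((l**2 + 2*l**2) + l) = -6 + (3*l**2 + l) = -6 + (l + 3*l**2) = -6 + l + 3*l**2)
4727 + K(67) = 4727 + (-6 + 67 + 3*67**2) = 4727 + (-6 + 67 + 3*4489) = 4727 + (-6 + 67 + 13467) = 4727 + 13528 = 18255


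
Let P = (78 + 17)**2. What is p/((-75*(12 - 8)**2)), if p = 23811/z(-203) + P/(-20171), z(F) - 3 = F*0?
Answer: -26681367/4034200 ≈ -6.6138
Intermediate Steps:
P = 9025 (P = 95**2 = 9025)
z(F) = 3 (z(F) = 3 + F*0 = 3 + 0 = 3)
p = 160088202/20171 (p = 23811/3 + 9025/(-20171) = 23811*(1/3) + 9025*(-1/20171) = 7937 - 9025/20171 = 160088202/20171 ≈ 7936.6)
p/((-75*(12 - 8)**2)) = 160088202/(20171*((-75*(12 - 8)**2))) = 160088202/(20171*((-75*4**2))) = 160088202/(20171*((-75*16))) = (160088202/20171)/(-1200) = (160088202/20171)*(-1/1200) = -26681367/4034200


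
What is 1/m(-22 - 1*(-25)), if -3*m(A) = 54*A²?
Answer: -1/162 ≈ -0.0061728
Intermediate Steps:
m(A) = -18*A²
1/m(-22 - 1*(-25)) = 1/(-18*(-22 - 1*(-25))²) = 1/(-18*(-22 + 25)²) = 1/(-18*3²) = 1/(-18*9) = 1/(-162) = -1/162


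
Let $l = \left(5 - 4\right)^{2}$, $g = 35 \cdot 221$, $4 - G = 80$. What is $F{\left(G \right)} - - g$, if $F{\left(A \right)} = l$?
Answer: $7736$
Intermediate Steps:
$G = -76$ ($G = 4 - 80 = -76$)
$g = 7735$
$l = 1$ ($l = 1^{2} = 1$)
$F{\left(A \right)} = 1$
$F{\left(G \right)} - - g = 1 - \left(-1\right) 7735 = 1 - -7735 = 1 + 7735 = 7736$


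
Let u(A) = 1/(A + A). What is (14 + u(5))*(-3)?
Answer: -423/10 ≈ -42.300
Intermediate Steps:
u(A) = 1/(2*A)
(14 + u(5))*(-3) = (14 + (1/2)/5)*(-3) = (14 + (1/2)*(1/5))*(-3) = (14 + 1/10)*(-3) = (141/10)*(-3) = -423/10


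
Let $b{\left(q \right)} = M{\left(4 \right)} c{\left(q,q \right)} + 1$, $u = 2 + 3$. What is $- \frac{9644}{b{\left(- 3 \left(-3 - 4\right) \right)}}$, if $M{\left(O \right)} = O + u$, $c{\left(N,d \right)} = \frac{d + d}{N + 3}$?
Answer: $- \frac{38576}{67} \approx -575.76$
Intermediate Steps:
$u = 5$
$c{\left(N,d \right)} = \frac{2 d}{3 + N}$
$M{\left(O \right)} = 5 + O$ ($M{\left(O \right)} = O + 5 = 5 + O$)
$b{\left(q \right)} = 1 + \frac{18 q}{3 + q}$ ($b{\left(q \right)} = \left(5 + 4\right) \frac{2 q}{3 + q} + 1 = 9 \frac{2 q}{3 + q} + 1 = \frac{18 q}{3 + q} + 1 = 1 + \frac{18 q}{3 + q}$)
$- \frac{9644}{b{\left(- 3 \left(-3 - 4\right) \right)}} = - \frac{9644}{\frac{1}{3 - 3 \left(-3 - 4\right)} \left(3 + 19 \left(- 3 \left(-3 - 4\right)\right)\right)} = - \frac{9644}{\frac{1}{3 - -21} \left(3 + 19 \left(\left(-3\right) \left(-7\right)\right)\right)} = - \frac{9644}{\frac{1}{3 + 21} \left(3 + 19 \cdot 21\right)} = - \frac{9644}{\frac{1}{24} \left(3 + 399\right)} = - \frac{9644}{\frac{1}{24} \cdot 402} = - \frac{9644}{\frac{67}{4}} = \left(-9644\right) \frac{4}{67} = - \frac{38576}{67}$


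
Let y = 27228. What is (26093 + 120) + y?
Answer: 53441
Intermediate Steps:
(26093 + 120) + y = (26093 + 120) + 27228 = 26213 + 27228 = 53441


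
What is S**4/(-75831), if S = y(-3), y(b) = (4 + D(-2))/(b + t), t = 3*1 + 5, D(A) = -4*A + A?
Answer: -16/75831 ≈ -0.00021100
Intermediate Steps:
D(A) = -3*A
t = 8 (t = 3 + 5 = 8)
y(b) = 10/(8 + b) (y(b) = (4 - 3*(-2))/(b + 8) = (4 + 6)/(8 + b) = 10/(8 + b))
S = 2 (S = 10/(8 - 3) = 10/5 = 10*(1/5) = 2)
S**4/(-75831) = 2**4/(-75831) = 16*(-1/75831) = -16/75831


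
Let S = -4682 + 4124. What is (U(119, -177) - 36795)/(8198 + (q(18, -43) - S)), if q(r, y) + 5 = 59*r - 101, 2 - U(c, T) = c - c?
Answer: -36793/9712 ≈ -3.7884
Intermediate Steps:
S = -558
U(c, T) = 2 (U(c, T) = 2 - (c - c) = 2 - 1*0 = 2 + 0 = 2)
q(r, y) = -106 + 59*r (q(r, y) = -5 + (59*r - 101) = -5 + (-101 + 59*r) = -106 + 59*r)
(U(119, -177) - 36795)/(8198 + (q(18, -43) - S)) = (2 - 36795)/(8198 + ((-106 + 59*18) - 1*(-558))) = -36793/(8198 + ((-106 + 1062) + 558)) = -36793/(8198 + (956 + 558)) = -36793/(8198 + 1514) = -36793/9712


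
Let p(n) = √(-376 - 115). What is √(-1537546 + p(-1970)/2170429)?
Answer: √(-7243013337767063386 + 2170429*I*√491)/2170429 ≈ 4.1167e-9 + 1240.0*I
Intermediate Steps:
p(n) = I*√491 (p(n) = √(-491) = I*√491)
√(-1537546 + p(-1970)/2170429) = √(-1537546 + (I*√491)/2170429) = √(-1537546 + (I*√491)*(1/2170429)) = √(-1537546 + I*√491/2170429)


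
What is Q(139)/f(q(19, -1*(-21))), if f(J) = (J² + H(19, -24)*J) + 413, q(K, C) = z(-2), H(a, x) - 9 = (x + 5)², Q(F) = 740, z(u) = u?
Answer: -740/323 ≈ -2.2910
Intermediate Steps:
H(a, x) = 9 + (5 + x)² (H(a, x) = 9 + (x + 5)² = 9 + (5 + x)²)
q(K, C) = -2
f(J) = 413 + J² + 370*J (f(J) = (J² + (9 + (5 - 24)²)*J) + 413 = (J² + (9 + (-19)²)*J) + 413 = (J² + (9 + 361)*J) + 413 = (J² + 370*J) + 413 = 413 + J² + 370*J)
Q(139)/f(q(19, -1*(-21))) = 740/(413 + (-2)² + 370*(-2)) = 740/(413 + 4 - 740) = 740/(-323) = 740*(-1/323) = -740/323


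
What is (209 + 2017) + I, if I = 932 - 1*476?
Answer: 2682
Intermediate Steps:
I = 456 (I = 932 - 476 = 456)
(209 + 2017) + I = (209 + 2017) + 456 = 2226 + 456 = 2682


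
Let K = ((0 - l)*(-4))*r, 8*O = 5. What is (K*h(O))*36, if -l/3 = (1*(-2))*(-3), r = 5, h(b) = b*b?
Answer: -10125/2 ≈ -5062.5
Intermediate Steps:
O = 5/8 (O = (⅛)*5 = 5/8 ≈ 0.62500)
h(b) = b²
l = -18 (l = -3*1*(-2)*(-3) = -(-6)*(-3) = -3*6 = -18)
K = -360 (K = ((0 - 1*(-18))*(-4))*5 = ((0 + 18)*(-4))*5 = (18*(-4))*5 = -72*5 = -360)
(K*h(O))*36 = -360*(5/8)²*36 = -360*25/64*36 = -1125/8*36 = -10125/2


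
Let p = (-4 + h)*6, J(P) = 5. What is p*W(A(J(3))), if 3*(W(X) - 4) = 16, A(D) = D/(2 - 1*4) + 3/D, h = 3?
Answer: -56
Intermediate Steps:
A(D) = 3/D - D/2 (A(D) = D/(2 - 4) + 3/D = D/(-2) + 3/D = D*(-½) + 3/D = -D/2 + 3/D = 3/D - D/2)
p = -6 (p = (-4 + 3)*6 = -1*6 = -6)
W(X) = 28/3 (W(X) = 4 + (⅓)*16 = 4 + 16/3 = 28/3)
p*W(A(J(3))) = -6*28/3 = -56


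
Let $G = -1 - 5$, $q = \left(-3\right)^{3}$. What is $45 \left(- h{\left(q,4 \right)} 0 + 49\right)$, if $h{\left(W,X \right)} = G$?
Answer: $2205$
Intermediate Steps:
$q = -27$
$G = -6$
$h{\left(W,X \right)} = -6$
$45 \left(- h{\left(q,4 \right)} 0 + 49\right) = 45 \left(\left(-1\right) \left(-6\right) 0 + 49\right) = 45 \left(6 \cdot 0 + 49\right) = 45 \left(0 + 49\right) = 45 \cdot 49 = 2205$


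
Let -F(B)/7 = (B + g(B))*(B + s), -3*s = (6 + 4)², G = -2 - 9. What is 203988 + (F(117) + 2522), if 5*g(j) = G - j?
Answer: 2294701/15 ≈ 1.5298e+5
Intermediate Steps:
G = -11
g(j) = -11/5 - j/5 (g(j) = (-11 - j)/5 = -11/5 - j/5)
s = -100/3 (s = -(6 + 4)²/3 = -⅓*10² = -⅓*100 = -100/3 ≈ -33.333)
F(B) = -7*(-100/3 + B)*(-11/5 + 4*B/5) (F(B) = -7*(B + (-11/5 - B/5))*(B - 100/3) = -7*(-11/5 + 4*B/5)*(-100/3 + B) = -7*(-100/3 + B)*(-11/5 + 4*B/5))
203988 + (F(117) + 2522) = 203988 + ((-1540/3 - 28/5*117² + (3031/15)*117) + 2522) = 203988 + ((-1540/3 - 28/5*13689 + 118209/5) + 2522) = 203988 + ((-1540/3 - 383292/5 + 118209/5) + 2522) = 203988 + (-802949/15 + 2522) = 203988 - 765119/15 = 2294701/15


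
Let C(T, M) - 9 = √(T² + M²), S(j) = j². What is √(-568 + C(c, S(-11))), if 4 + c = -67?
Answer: √(-559 + √19682) ≈ 20.462*I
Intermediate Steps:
c = -71 (c = -4 - 67 = -71)
C(T, M) = 9 + √(M² + T²) (C(T, M) = 9 + √(T² + M²) = 9 + √(M² + T²))
√(-568 + C(c, S(-11))) = √(-568 + (9 + √(((-11)²)² + (-71)²))) = √(-568 + (9 + √(121² + 5041))) = √(-568 + (9 + √(14641 + 5041))) = √(-568 + (9 + √19682)) = √(-559 + √19682)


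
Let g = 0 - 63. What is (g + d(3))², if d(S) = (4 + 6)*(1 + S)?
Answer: 529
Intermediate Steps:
g = -63
d(S) = 10 + 10*S (d(S) = 10*(1 + S) = 10 + 10*S)
(g + d(3))² = (-63 + (10 + 10*3))² = (-63 + (10 + 30))² = (-63 + 40)² = (-23)² = 529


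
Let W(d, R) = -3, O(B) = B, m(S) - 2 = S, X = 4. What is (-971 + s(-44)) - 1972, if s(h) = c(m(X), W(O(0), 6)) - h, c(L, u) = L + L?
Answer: -2887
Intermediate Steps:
m(S) = 2 + S
c(L, u) = 2*L
s(h) = 12 - h (s(h) = 2*(2 + 4) - h = 2*6 - h = 12 - h)
(-971 + s(-44)) - 1972 = (-971 + (12 - 1*(-44))) - 1972 = (-971 + (12 + 44)) - 1972 = (-971 + 56) - 1972 = -915 - 1972 = -2887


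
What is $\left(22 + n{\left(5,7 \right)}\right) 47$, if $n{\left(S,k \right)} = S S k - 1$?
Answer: $9212$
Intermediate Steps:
$n{\left(S,k \right)} = -1 + k S^{2}$ ($n{\left(S,k \right)} = S^{2} k - 1 = k S^{2} - 1 = -1 + k S^{2}$)
$\left(22 + n{\left(5,7 \right)}\right) 47 = \left(22 - \left(1 - 7 \cdot 5^{2}\right)\right) 47 = \left(22 + \left(-1 + 7 \cdot 25\right)\right) 47 = \left(22 + \left(-1 + 175\right)\right) 47 = \left(22 + 174\right) 47 = 196 \cdot 47 = 9212$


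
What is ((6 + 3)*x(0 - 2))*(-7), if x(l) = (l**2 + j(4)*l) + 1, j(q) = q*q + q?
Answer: 2205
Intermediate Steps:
j(q) = q + q**2 (j(q) = q**2 + q = q + q**2)
x(l) = 1 + l**2 + 20*l (x(l) = (l**2 + (4*(1 + 4))*l) + 1 = (l**2 + (4*5)*l) + 1 = (l**2 + 20*l) + 1 = 1 + l**2 + 20*l)
((6 + 3)*x(0 - 2))*(-7) = ((6 + 3)*(1 + (0 - 2)**2 + 20*(0 - 2)))*(-7) = (9*(1 + (-2)**2 + 20*(-2)))*(-7) = (9*(1 + 4 - 40))*(-7) = (9*(-35))*(-7) = -315*(-7) = 2205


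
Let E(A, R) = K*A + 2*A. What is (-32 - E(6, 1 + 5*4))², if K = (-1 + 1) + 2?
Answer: 3136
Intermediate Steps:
K = 2 (K = 0 + 2 = 2)
E(A, R) = 4*A (E(A, R) = 2*A + 2*A = 4*A)
(-32 - E(6, 1 + 5*4))² = (-32 - 4*6)² = (-32 - 1*24)² = (-32 - 24)² = (-56)² = 3136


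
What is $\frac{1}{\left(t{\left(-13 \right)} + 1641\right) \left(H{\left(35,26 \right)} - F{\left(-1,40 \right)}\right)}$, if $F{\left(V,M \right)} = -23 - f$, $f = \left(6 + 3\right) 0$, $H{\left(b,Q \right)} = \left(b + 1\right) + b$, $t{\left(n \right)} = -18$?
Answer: $\frac{1}{152562} \approx 6.5547 \cdot 10^{-6}$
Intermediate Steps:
$H{\left(b,Q \right)} = 1 + 2 b$ ($H{\left(b,Q \right)} = \left(1 + b\right) + b = 1 + 2 b$)
$f = 0$ ($f = 9 \cdot 0 = 0$)
$F{\left(V,M \right)} = -23$ ($F{\left(V,M \right)} = -23 - 0 = -23 + 0 = -23$)
$\frac{1}{\left(t{\left(-13 \right)} + 1641\right) \left(H{\left(35,26 \right)} - F{\left(-1,40 \right)}\right)} = \frac{1}{\left(-18 + 1641\right) \left(\left(1 + 2 \cdot 35\right) - -23\right)} = \frac{1}{1623 \left(\left(1 + 70\right) + 23\right)} = \frac{1}{1623 \left(71 + 23\right)} = \frac{1}{1623 \cdot 94} = \frac{1}{1623} \cdot \frac{1}{94} = \frac{1}{152562}$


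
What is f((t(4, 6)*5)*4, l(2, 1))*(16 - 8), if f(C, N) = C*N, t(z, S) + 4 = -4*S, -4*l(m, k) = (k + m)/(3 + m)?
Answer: 672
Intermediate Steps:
l(m, k) = -(k + m)/(4*(3 + m))
t(z, S) = -4 - 4*S
f((t(4, 6)*5)*4, l(2, 1))*(16 - 8) = ((((-4 - 4*6)*5)*4)*((-1*1 - 1*2)/(4*(3 + 2))))*(16 - 8) = ((((-4 - 24)*5)*4)*((¼)*(-1 - 2)/5))*8 = ((-28*5*4)*((¼)*(⅕)*(-3)))*8 = (-140*4*(-3/20))*8 = -560*(-3/20)*8 = 84*8 = 672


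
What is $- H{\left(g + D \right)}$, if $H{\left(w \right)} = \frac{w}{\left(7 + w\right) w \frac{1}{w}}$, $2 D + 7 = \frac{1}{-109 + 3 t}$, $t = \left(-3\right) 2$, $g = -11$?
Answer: $- \frac{1842}{953} \approx -1.9328$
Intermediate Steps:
$t = -6$
$D = - \frac{445}{127}$ ($D = - \frac{7}{2} + \frac{1}{2 \left(-109 + 3 \left(-6\right)\right)} = - \frac{7}{2} + \frac{1}{2 \left(-109 - 18\right)} = - \frac{7}{2} + \frac{1}{2 \left(-127\right)} = - \frac{7}{2} + \frac{1}{2} \left(- \frac{1}{127}\right) = - \frac{7}{2} - \frac{1}{254} = - \frac{445}{127} \approx -3.5039$)
$H{\left(w \right)} = \frac{w}{7 + w}$ ($H{\left(w \right)} = \frac{w}{w \left(7 + w\right) \frac{1}{w}} = \frac{w}{7 + w}$)
$- H{\left(g + D \right)} = - \frac{-11 - \frac{445}{127}}{7 - \frac{1842}{127}} = - \frac{-1842}{127 \left(7 - \frac{1842}{127}\right)} = - \frac{-1842}{127 \left(- \frac{953}{127}\right)} = - \frac{\left(-1842\right) \left(-127\right)}{127 \cdot 953} = \left(-1\right) \frac{1842}{953} = - \frac{1842}{953}$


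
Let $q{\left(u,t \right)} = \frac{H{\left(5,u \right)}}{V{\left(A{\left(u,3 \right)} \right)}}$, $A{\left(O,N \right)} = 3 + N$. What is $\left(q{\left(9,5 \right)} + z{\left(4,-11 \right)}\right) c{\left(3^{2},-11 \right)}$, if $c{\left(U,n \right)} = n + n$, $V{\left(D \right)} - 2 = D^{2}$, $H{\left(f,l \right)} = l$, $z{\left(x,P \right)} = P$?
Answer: $\frac{4499}{19} \approx 236.79$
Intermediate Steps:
$V{\left(D \right)} = 2 + D^{2}$
$q{\left(u,t \right)} = \frac{u}{38}$ ($q{\left(u,t \right)} = \frac{u}{2 + \left(3 + 3\right)^{2}} = \frac{u}{2 + 6^{2}} = \frac{u}{2 + 36} = \frac{u}{38}$)
$c{\left(U,n \right)} = 2 n$
$\left(q{\left(9,5 \right)} + z{\left(4,-11 \right)}\right) c{\left(3^{2},-11 \right)} = \left(\frac{1}{38} \cdot 9 - 11\right) 2 \left(-11\right) = \left(\frac{9}{38} - 11\right) \left(-22\right) = \left(- \frac{409}{38}\right) \left(-22\right) = \frac{4499}{19}$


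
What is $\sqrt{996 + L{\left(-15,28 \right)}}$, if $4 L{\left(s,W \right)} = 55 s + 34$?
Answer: $\frac{\sqrt{3193}}{2} \approx 28.253$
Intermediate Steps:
$L{\left(s,W \right)} = \frac{17}{2} + \frac{55 s}{4}$ ($L{\left(s,W \right)} = \frac{55 s + 34}{4} = \frac{34 + 55 s}{4} = \frac{17}{2} + \frac{55 s}{4}$)
$\sqrt{996 + L{\left(-15,28 \right)}} = \sqrt{996 + \left(\frac{17}{2} + \frac{55}{4} \left(-15\right)\right)} = \sqrt{996 + \left(\frac{17}{2} - \frac{825}{4}\right)} = \sqrt{996 - \frac{791}{4}} = \sqrt{\frac{3193}{4}} = \frac{\sqrt{3193}}{2}$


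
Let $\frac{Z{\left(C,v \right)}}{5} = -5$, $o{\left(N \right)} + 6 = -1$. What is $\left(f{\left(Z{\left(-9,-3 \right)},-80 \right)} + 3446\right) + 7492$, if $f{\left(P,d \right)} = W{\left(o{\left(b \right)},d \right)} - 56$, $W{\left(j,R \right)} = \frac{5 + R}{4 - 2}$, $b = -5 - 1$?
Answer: $\frac{21689}{2} \approx 10845.0$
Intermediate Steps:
$b = -6$ ($b = -5 - 1 = -6$)
$o{\left(N \right)} = -7$ ($o{\left(N \right)} = -6 - 1 = -7$)
$Z{\left(C,v \right)} = -25$ ($Z{\left(C,v \right)} = 5 \left(-5\right) = -25$)
$W{\left(j,R \right)} = \frac{5}{2} + \frac{R}{2}$ ($W{\left(j,R \right)} = \frac{5 + R}{2} = \left(5 + R\right) \frac{1}{2} = \frac{5}{2} + \frac{R}{2}$)
$f{\left(P,d \right)} = - \frac{107}{2} + \frac{d}{2}$ ($f{\left(P,d \right)} = \left(\frac{5}{2} + \frac{d}{2}\right) - 56 = - \frac{107}{2} + \frac{d}{2}$)
$\left(f{\left(Z{\left(-9,-3 \right)},-80 \right)} + 3446\right) + 7492 = \left(\left(- \frac{107}{2} + \frac{1}{2} \left(-80\right)\right) + 3446\right) + 7492 = \left(\left(- \frac{107}{2} - 40\right) + 3446\right) + 7492 = \left(- \frac{187}{2} + 3446\right) + 7492 = \frac{6705}{2} + 7492 = \frac{21689}{2}$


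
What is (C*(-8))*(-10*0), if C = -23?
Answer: 0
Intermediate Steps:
(C*(-8))*(-10*0) = (-23*(-8))*(-10*0) = 184*0 = 0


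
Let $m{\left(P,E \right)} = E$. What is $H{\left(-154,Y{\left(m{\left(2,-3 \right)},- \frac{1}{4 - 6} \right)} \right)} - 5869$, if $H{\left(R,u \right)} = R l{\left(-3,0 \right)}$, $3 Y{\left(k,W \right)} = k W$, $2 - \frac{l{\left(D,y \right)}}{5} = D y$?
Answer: $-7409$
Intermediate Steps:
$l{\left(D,y \right)} = 10 - 5 D y$
$Y{\left(k,W \right)} = \frac{W k}{3}$ ($Y{\left(k,W \right)} = \frac{k W}{3} = \frac{W k}{3}$)
$H{\left(R,u \right)} = 10 R$ ($H{\left(R,u \right)} = R \left(10 - \left(-15\right) 0\right) = R \left(10 + 0\right) = R 10 = 10 R$)
$H{\left(-154,Y{\left(m{\left(2,-3 \right)},- \frac{1}{4 - 6} \right)} \right)} - 5869 = 10 \left(-154\right) - 5869 = -1540 - 5869 = -7409$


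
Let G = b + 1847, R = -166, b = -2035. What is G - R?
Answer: -22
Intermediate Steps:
G = -188 (G = -2035 + 1847 = -188)
G - R = -188 - 1*(-166) = -188 + 166 = -22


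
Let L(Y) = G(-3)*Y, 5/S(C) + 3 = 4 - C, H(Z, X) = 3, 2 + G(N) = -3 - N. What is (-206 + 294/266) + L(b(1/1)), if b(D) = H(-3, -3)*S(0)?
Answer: -4463/19 ≈ -234.89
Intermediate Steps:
G(N) = -5 - N (G(N) = -2 + (-3 - N) = -5 - N)
S(C) = 5/(1 - C) (S(C) = 5/(-3 + (4 - C)) = 5/(1 - C))
b(D) = 15 (b(D) = 3*(-5/(-1 + 0)) = 3*(-5/(-1)) = 3*(-5*(-1)) = 3*5 = 15)
L(Y) = -2*Y (L(Y) = (-5 - 1*(-3))*Y = (-5 + 3)*Y = -2*Y)
(-206 + 294/266) + L(b(1/1)) = (-206 + 294/266) - 2*15 = (-206 + 294*(1/266)) - 30 = (-206 + 21/19) - 30 = -3893/19 - 30 = -4463/19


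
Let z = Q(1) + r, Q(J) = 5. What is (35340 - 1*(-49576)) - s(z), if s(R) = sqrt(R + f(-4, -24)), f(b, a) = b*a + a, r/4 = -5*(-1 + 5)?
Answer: 84916 - I*sqrt(3) ≈ 84916.0 - 1.732*I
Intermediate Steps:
r = -80 (r = 4*(-5*(-1 + 5)) = 4*(-5*4) = 4*(-20) = -80)
f(b, a) = a + a*b (f(b, a) = a*b + a = a + a*b)
z = -75 (z = 5 - 80 = -75)
s(R) = sqrt(72 + R) (s(R) = sqrt(R - 24*(1 - 4)) = sqrt(R - 24*(-3)) = sqrt(R + 72) = sqrt(72 + R))
(35340 - 1*(-49576)) - s(z) = (35340 - 1*(-49576)) - sqrt(72 - 75) = (35340 + 49576) - sqrt(-3) = 84916 - I*sqrt(3)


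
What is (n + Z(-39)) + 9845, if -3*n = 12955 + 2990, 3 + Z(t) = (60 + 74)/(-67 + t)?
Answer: 239864/53 ≈ 4525.7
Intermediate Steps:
Z(t) = -3 + 134/(-67 + t) (Z(t) = -3 + (60 + 74)/(-67 + t) = -3 + 134/(-67 + t))
n = -5315 (n = -(12955 + 2990)/3 = -⅓*15945 = -5315)
(n + Z(-39)) + 9845 = (-5315 + (335 - 3*(-39))/(-67 - 39)) + 9845 = (-5315 + (335 + 117)/(-106)) + 9845 = (-5315 - 1/106*452) + 9845 = (-5315 - 226/53) + 9845 = -281921/53 + 9845 = 239864/53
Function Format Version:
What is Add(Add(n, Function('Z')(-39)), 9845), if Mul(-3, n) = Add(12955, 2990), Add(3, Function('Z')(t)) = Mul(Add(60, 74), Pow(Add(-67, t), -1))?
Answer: Rational(239864, 53) ≈ 4525.7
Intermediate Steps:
Function('Z')(t) = Add(-3, Mul(134, Pow(Add(-67, t), -1))) (Function('Z')(t) = Add(-3, Mul(Add(60, 74), Pow(Add(-67, t), -1))) = Add(-3, Mul(134, Pow(Add(-67, t), -1))))
n = -5315 (n = Mul(Rational(-1, 3), Add(12955, 2990)) = Mul(Rational(-1, 3), 15945) = -5315)
Add(Add(n, Function('Z')(-39)), 9845) = Add(Add(-5315, Mul(Pow(Add(-67, -39), -1), Add(335, Mul(-3, -39)))), 9845) = Add(Add(-5315, Mul(Pow(-106, -1), Add(335, 117))), 9845) = Add(Add(-5315, Mul(Rational(-1, 106), 452)), 9845) = Add(Add(-5315, Rational(-226, 53)), 9845) = Add(Rational(-281921, 53), 9845) = Rational(239864, 53)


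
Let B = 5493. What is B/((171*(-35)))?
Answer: -1831/1995 ≈ -0.91779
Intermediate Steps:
B/((171*(-35))) = 5493/((171*(-35))) = 5493/(-5985) = 5493*(-1/5985) = -1831/1995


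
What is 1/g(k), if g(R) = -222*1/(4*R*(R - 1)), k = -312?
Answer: -65104/37 ≈ -1759.6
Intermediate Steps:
g(R) = -222/(R*(-4 + 4*R)) (g(R) = -222*1/(4*R*(-1 + R)) = -222*1/(R*(-4 + 4*R)) = -222/(R*(-4 + 4*R)))
1/g(k) = 1/(-111/2/(-312*(-1 - 312))) = 1/(-111/2*(-1/312)/(-313)) = 1/(-111/2*(-1/312)*(-1/313)) = 1/(-37/65104) = -65104/37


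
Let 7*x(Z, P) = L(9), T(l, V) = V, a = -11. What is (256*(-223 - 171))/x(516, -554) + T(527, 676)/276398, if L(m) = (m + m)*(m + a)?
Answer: 24393784930/1243791 ≈ 19612.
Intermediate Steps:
L(m) = 2*m*(-11 + m) (L(m) = (m + m)*(m - 11) = (2*m)*(-11 + m) = 2*m*(-11 + m))
x(Z, P) = -36/7 (x(Z, P) = (2*9*(-11 + 9))/7 = (2*9*(-2))/7 = (⅐)*(-36) = -36/7)
(256*(-223 - 171))/x(516, -554) + T(527, 676)/276398 = (256*(-223 - 171))/(-36/7) + 676/276398 = (256*(-394))*(-7/36) + 676*(1/276398) = -100864*(-7/36) + 338/138199 = 176512/9 + 338/138199 = 24393784930/1243791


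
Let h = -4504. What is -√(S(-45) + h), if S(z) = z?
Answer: -I*√4549 ≈ -67.446*I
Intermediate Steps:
-√(S(-45) + h) = -√(-45 - 4504) = -√(-4549) = -I*√4549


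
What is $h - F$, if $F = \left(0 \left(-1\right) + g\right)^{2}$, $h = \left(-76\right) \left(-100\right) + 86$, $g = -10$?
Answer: $7586$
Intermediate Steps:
$h = 7686$ ($h = 7600 + 86 = 7686$)
$F = 100$ ($F = \left(0 \left(-1\right) - 10\right)^{2} = \left(0 - 10\right)^{2} = \left(-10\right)^{2} = 100$)
$h - F = 7686 - 100 = 7586$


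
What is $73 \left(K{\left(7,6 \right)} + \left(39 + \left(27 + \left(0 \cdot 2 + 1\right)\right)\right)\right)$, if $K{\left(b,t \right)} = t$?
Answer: $5329$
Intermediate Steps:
$73 \left(K{\left(7,6 \right)} + \left(39 + \left(27 + \left(0 \cdot 2 + 1\right)\right)\right)\right) = 73 \left(6 + \left(39 + \left(27 + \left(0 \cdot 2 + 1\right)\right)\right)\right) = 73 \left(6 + \left(39 + \left(27 + \left(0 + 1\right)\right)\right)\right) = 73 \left(6 + \left(39 + \left(27 + 1\right)\right)\right) = 73 \left(6 + \left(39 + 28\right)\right) = 73 \left(6 + 67\right) = 73 \cdot 73 = 5329$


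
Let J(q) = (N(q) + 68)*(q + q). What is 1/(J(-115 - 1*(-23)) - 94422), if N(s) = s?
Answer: -1/90006 ≈ -1.1110e-5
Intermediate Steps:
J(q) = 2*q*(68 + q) (J(q) = (q + 68)*(q + q) = (68 + q)*(2*q) = 2*q*(68 + q))
1/(J(-115 - 1*(-23)) - 94422) = 1/(2*(-115 - 1*(-23))*(68 + (-115 - 1*(-23))) - 94422) = 1/(2*(-115 + 23)*(68 + (-115 + 23)) - 94422) = 1/(2*(-92)*(68 - 92) - 94422) = 1/(2*(-92)*(-24) - 94422) = 1/(4416 - 94422) = 1/(-90006) = -1/90006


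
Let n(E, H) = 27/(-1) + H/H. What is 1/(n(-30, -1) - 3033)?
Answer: -1/3059 ≈ -0.00032690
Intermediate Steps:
n(E, H) = -26 (n(E, H) = 27*(-1) + 1 = -27 + 1 = -26)
1/(n(-30, -1) - 3033) = 1/(-26 - 3033) = 1/(-3059) = -1/3059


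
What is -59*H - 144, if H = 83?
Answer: -5041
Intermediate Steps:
-59*H - 144 = -59*83 - 144 = -4897 - 144 = -5041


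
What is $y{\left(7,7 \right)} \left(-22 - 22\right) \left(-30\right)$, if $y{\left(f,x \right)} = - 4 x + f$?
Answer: $-27720$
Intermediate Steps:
$y{\left(f,x \right)} = f - 4 x$
$y{\left(7,7 \right)} \left(-22 - 22\right) \left(-30\right) = \left(7 - 28\right) \left(-22 - 22\right) \left(-30\right) = \left(-21\right) \left(-44\right) \left(-30\right) = 924 \left(-30\right) = -27720$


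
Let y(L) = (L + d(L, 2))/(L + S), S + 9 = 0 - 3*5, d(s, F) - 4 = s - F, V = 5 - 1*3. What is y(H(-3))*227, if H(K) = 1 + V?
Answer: -1816/21 ≈ -86.476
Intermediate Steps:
V = 2 (V = 5 - 3 = 2)
d(s, F) = 4 + s - F (d(s, F) = 4 + (s - F) = 4 + s - F)
S = -24 (S = -9 + (0 - 3*5) = -9 + (0 - 15) = -9 - 15 = -24)
H(K) = 3 (H(K) = 1 + 2 = 3)
y(L) = (2 + 2*L)/(-24 + L) (y(L) = (L + (4 + L - 1*2))/(L - 24) = (L + (4 + L - 2))/(-24 + L) = (L + (2 + L))/(-24 + L) = (2 + 2*L)/(-24 + L))
y(H(-3))*227 = (2*(1 + 3)/(-24 + 3))*227 = (2*4/(-21))*227 = (2*(-1/21)*4)*227 = -8/21*227 = -1816/21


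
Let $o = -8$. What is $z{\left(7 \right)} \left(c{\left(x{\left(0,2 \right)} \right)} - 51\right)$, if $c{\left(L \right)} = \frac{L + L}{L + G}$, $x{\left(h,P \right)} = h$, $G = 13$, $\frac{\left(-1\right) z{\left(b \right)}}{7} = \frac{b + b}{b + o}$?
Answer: $-4998$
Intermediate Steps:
$z{\left(b \right)} = - \frac{14 b}{-8 + b}$ ($z{\left(b \right)} = - 7 \frac{b + b}{b - 8} = - 7 \frac{2 b}{-8 + b} = - \frac{14 b}{-8 + b}$)
$c{\left(L \right)} = \frac{2 L}{13 + L}$ ($c{\left(L \right)} = \frac{L + L}{L + 13} = \frac{2 L}{13 + L}$)
$z{\left(7 \right)} \left(c{\left(x{\left(0,2 \right)} \right)} - 51\right) = \left(-14\right) 7 \frac{1}{-8 + 7} \left(2 \cdot 0 \frac{1}{13 + 0} - 51\right) = \left(-14\right) 7 \frac{1}{-1} \left(2 \cdot 0 \cdot \frac{1}{13} - 51\right) = \left(-14\right) 7 \left(-1\right) \left(2 \cdot 0 \cdot \frac{1}{13} - 51\right) = 98 \left(0 - 51\right) = 98 \left(-51\right) = -4998$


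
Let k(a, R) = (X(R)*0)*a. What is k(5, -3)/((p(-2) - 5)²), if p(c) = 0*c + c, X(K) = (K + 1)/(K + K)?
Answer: 0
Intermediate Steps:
X(K) = (1 + K)/(2*K) (X(K) = (1 + K)/((2*K)) = (1 + K)*(1/(2*K)) = (1 + K)/(2*K))
p(c) = c (p(c) = 0 + c = c)
k(a, R) = 0 (k(a, R) = (((1 + R)/(2*R))*0)*a = 0*a = 0)
k(5, -3)/((p(-2) - 5)²) = 0/((-2 - 5)²) = 0/((-7)²) = 0/49 = 0*(1/49) = 0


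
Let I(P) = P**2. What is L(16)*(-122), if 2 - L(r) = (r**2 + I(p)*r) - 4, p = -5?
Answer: 79300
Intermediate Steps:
L(r) = 6 - r**2 - 25*r (L(r) = 2 - ((r**2 + (-5)**2*r) - 4) = 2 - ((r**2 + 25*r) - 4) = 2 - (-4 + r**2 + 25*r) = 2 + (4 - r**2 - 25*r) = 6 - r**2 - 25*r)
L(16)*(-122) = (6 - 1*16**2 - 25*16)*(-122) = (6 - 1*256 - 400)*(-122) = (6 - 256 - 400)*(-122) = -650*(-122) = 79300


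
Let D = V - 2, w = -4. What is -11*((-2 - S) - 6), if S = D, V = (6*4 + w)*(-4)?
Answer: -814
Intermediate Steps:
V = -80 (V = (6*4 - 4)*(-4) = (24 - 4)*(-4) = 20*(-4) = -80)
D = -82 (D = -80 - 2 = -82)
S = -82
-11*((-2 - S) - 6) = -11*((-2 - 1*(-82)) - 6) = -11*((-2 + 82) - 6) = -11*(80 - 6) = -11*74 = -814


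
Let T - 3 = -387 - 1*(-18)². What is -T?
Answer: 708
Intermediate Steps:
T = -708 (T = 3 + (-387 - 1*(-18)²) = 3 + (-387 - 1*324) = 3 + (-387 - 324) = 3 - 711 = -708)
-T = -1*(-708) = 708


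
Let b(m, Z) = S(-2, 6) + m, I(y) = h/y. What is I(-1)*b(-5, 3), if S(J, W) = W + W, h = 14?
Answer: -98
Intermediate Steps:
S(J, W) = 2*W
I(y) = 14/y
b(m, Z) = 12 + m (b(m, Z) = 2*6 + m = 12 + m)
I(-1)*b(-5, 3) = (14/(-1))*(12 - 5) = (14*(-1))*7 = -14*7 = -98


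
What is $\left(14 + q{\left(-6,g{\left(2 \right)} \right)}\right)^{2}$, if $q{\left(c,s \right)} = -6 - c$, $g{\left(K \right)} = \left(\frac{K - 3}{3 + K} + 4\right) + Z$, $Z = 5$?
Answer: $196$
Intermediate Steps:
$g{\left(K \right)} = 9 + \frac{-3 + K}{3 + K}$ ($g{\left(K \right)} = \left(\frac{K - 3}{3 + K} + 4\right) + 5 = \left(\frac{-3 + K}{3 + K} + 4\right) + 5 = \left(4 + \frac{-3 + K}{3 + K}\right) + 5 = 9 + \frac{-3 + K}{3 + K}$)
$\left(14 + q{\left(-6,g{\left(2 \right)} \right)}\right)^{2} = \left(14 - 0\right)^{2} = \left(14 + \left(-6 + 6\right)\right)^{2} = \left(14 + 0\right)^{2} = 14^{2} = 196$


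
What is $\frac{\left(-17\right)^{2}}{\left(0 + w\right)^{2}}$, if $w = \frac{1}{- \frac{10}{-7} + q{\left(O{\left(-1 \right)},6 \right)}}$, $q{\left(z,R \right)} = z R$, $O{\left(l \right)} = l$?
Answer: $\frac{295936}{49} \approx 6039.5$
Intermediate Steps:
$q{\left(z,R \right)} = R z$
$w = - \frac{7}{32}$ ($w = \frac{1}{- \frac{10}{-7} + 6 \left(-1\right)} = \frac{1}{\left(-10\right) \left(- \frac{1}{7}\right) - 6} = \frac{1}{\frac{10}{7} - 6} = \frac{1}{- \frac{32}{7}} = - \frac{7}{32} \approx -0.21875$)
$\frac{\left(-17\right)^{2}}{\left(0 + w\right)^{2}} = \frac{\left(-17\right)^{2}}{\left(0 - \frac{7}{32}\right)^{2}} = \frac{289}{\left(- \frac{7}{32}\right)^{2}} = \frac{289}{\frac{49}{1024}} = 289 \cdot \frac{1024}{49} = \frac{295936}{49}$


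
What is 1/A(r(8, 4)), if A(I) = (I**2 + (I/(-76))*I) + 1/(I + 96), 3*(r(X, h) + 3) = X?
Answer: 65436/7859 ≈ 8.3262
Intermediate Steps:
r(X, h) = -3 + X/3
A(I) = 1/(96 + I) + 75*I**2/76 (A(I) = (I**2 + (I*(-1/76))*I) + 1/(96 + I) = (I**2 + (-I/76)*I) + 1/(96 + I) = (I**2 - I**2/76) + 1/(96 + I) = 75*I**2/76 + 1/(96 + I) = 1/(96 + I) + 75*I**2/76)
1/A(r(8, 4)) = 1/((76 + 75*(-3 + (1/3)*8)**3 + 7200*(-3 + (1/3)*8)**2)/(76*(96 + (-3 + (1/3)*8)))) = 1/((76 + 75*(-3 + 8/3)**3 + 7200*(-3 + 8/3)**2)/(76*(96 + (-3 + 8/3)))) = 1/((76 + 75*(-1/3)**3 + 7200*(-1/3)**2)/(76*(96 - 1/3))) = 1/((76 + 75*(-1/27) + 7200*(1/9))/(76*(287/3))) = 1/((1/76)*(3/287)*(76 - 25/9 + 800)) = 1/((1/76)*(3/287)*(7859/9)) = 1/(7859/65436) = 65436/7859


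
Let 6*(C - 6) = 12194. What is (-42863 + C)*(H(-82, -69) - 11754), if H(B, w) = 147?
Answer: 473851906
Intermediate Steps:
C = 6115/3 (C = 6 + (⅙)*12194 = 6 + 6097/3 = 6115/3 ≈ 2038.3)
(-42863 + C)*(H(-82, -69) - 11754) = (-42863 + 6115/3)*(147 - 11754) = -122474/3*(-11607) = 473851906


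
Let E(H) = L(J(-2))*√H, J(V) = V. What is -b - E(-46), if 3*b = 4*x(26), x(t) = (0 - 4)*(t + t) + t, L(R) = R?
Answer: 728/3 + 2*I*√46 ≈ 242.67 + 13.565*I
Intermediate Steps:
E(H) = -2*√H
x(t) = -7*t (x(t) = -8*t + t = -7*t)
b = -728/3 (b = (4*(-7*26))/3 = (4*(-182))/3 = (⅓)*(-728) = -728/3 ≈ -242.67)
-b - E(-46) = -1*(-728/3) - (-2)*√(-46) = 728/3 - (-2)*I*√46 = 728/3 + 2*I*√46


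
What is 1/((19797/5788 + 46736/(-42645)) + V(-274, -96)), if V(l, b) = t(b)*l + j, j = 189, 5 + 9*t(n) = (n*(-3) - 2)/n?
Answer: 4442926680/1929321882721 ≈ 0.0023028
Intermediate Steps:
t(n) = -5/9 + (-2 - 3*n)/(9*n) (t(n) = -5/9 + ((n*(-3) - 2)/n)/9 = -5/9 + ((-3*n - 2)/n)/9 = -5/9 + ((-2 - 3*n)/n)/9 = -5/9 + (-2 - 3*n)/(9*n))
V(l, b) = 189 + 2*l*(-1 - 4*b)/(9*b) (V(l, b) = (2*(-1 - 4*b)/(9*b))*l + 189 = 2*l*(-1 - 4*b)/(9*b) + 189 = 189 + 2*l*(-1 - 4*b)/(9*b))
1/((19797/5788 + 46736/(-42645)) + V(-274, -96)) = 1/((19797/5788 + 46736/(-42645)) + (189 - 8/9*(-274) - 2/9*(-274)/(-96))) = 1/((19797*(1/5788) + 46736*(-1/42645)) + (189 + 2192/9 - 2/9*(-274)*(-1/96))) = 1/((19797/5788 - 46736/42645) + (189 + 2192/9 - 137/216)) = 1/(573735097/246829260 + 93295/216) = 1/(1929321882721/4442926680) = 4442926680/1929321882721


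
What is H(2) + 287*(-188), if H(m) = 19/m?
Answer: -107893/2 ≈ -53947.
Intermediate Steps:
H(2) + 287*(-188) = 19/2 + 287*(-188) = 19*(1/2) - 53956 = 19/2 - 53956 = -107893/2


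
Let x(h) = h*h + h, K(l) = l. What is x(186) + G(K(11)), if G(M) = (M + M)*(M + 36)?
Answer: 35816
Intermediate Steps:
G(M) = 2*M*(36 + M) (G(M) = (2*M)*(36 + M) = 2*M*(36 + M))
x(h) = h + h² (x(h) = h² + h = h + h²)
x(186) + G(K(11)) = 186*(1 + 186) + 2*11*(36 + 11) = 186*187 + 2*11*47 = 34782 + 1034 = 35816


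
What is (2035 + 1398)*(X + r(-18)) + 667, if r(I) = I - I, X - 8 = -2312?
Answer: -7908965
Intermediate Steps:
X = -2304 (X = 8 - 2312 = -2304)
r(I) = 0
(2035 + 1398)*(X + r(-18)) + 667 = (2035 + 1398)*(-2304 + 0) + 667 = 3433*(-2304) + 667 = -7909632 + 667 = -7908965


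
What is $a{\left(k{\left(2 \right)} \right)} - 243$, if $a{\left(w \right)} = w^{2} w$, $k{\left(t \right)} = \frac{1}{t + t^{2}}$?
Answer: $- \frac{52487}{216} \approx -243.0$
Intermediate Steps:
$a{\left(w \right)} = w^{3}$
$a{\left(k{\left(2 \right)} \right)} - 243 = \left(\frac{1}{2 \left(1 + 2\right)}\right)^{3} - 243 = \left(\frac{1}{2 \cdot 3}\right)^{3} - 243 = \left(\frac{1}{2} \cdot \frac{1}{3}\right)^{3} - 243 = \left(\frac{1}{6}\right)^{3} - 243 = \frac{1}{216} - 243 = - \frac{52487}{216}$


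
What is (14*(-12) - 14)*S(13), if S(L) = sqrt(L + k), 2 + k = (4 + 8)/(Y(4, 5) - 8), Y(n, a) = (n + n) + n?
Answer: -182*sqrt(14) ≈ -680.98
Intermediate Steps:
Y(n, a) = 3*n (Y(n, a) = 2*n + n = 3*n)
k = 1 (k = -2 + (4 + 8)/(3*4 - 8) = -2 + 12/(12 - 8) = -2 + 12/4 = -2 + 12*(1/4) = -2 + 3 = 1)
S(L) = sqrt(1 + L) (S(L) = sqrt(L + 1) = sqrt(1 + L))
(14*(-12) - 14)*S(13) = (14*(-12) - 14)*sqrt(1 + 13) = (-168 - 14)*sqrt(14) = -182*sqrt(14)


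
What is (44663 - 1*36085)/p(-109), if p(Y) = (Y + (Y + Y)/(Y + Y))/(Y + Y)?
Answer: 467501/27 ≈ 17315.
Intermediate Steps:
p(Y) = (1 + Y)/(2*Y) (p(Y) = (Y + (2*Y)/((2*Y)))/((2*Y)) = (Y + (2*Y)*(1/(2*Y)))*(1/(2*Y)) = (Y + 1)*(1/(2*Y)) = (1 + Y)*(1/(2*Y)) = (1 + Y)/(2*Y))
(44663 - 1*36085)/p(-109) = (44663 - 1*36085)/(((1/2)*(1 - 109)/(-109))) = (44663 - 36085)/(((1/2)*(-1/109)*(-108))) = 8578/(54/109) = 8578*(109/54) = 467501/27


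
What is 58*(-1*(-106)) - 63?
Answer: 6085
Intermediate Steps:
58*(-1*(-106)) - 63 = 58*106 - 63 = 6148 - 63 = 6085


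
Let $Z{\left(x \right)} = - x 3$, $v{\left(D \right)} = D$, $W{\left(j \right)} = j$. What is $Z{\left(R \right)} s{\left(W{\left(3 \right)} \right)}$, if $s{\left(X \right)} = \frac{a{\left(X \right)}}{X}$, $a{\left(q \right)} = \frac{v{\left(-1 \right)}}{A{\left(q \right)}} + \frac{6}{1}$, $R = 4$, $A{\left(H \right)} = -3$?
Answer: $- \frac{76}{3} \approx -25.333$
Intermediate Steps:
$Z{\left(x \right)} = - 3 x$
$a{\left(q \right)} = \frac{19}{3}$ ($a{\left(q \right)} = - \frac{1}{-3} + \frac{6}{1} = \left(-1\right) \left(- \frac{1}{3}\right) + 6 \cdot 1 = \frac{1}{3} + 6 = \frac{19}{3}$)
$s{\left(X \right)} = \frac{19}{3 X}$
$Z{\left(R \right)} s{\left(W{\left(3 \right)} \right)} = \left(-3\right) 4 \frac{19}{3 \cdot 3} = - 12 \cdot \frac{19}{3} \cdot \frac{1}{3} = \left(-12\right) \frac{19}{9} = - \frac{76}{3}$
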